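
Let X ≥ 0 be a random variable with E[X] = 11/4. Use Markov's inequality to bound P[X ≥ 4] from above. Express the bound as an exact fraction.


μ = E[X] = 11/4, a = 4.
Markov: P[X ≥ 4] ≤ μ/a = (11/4)/4 = 11/16.
Numerically: ≈ 0.6875.
(Since a = 4 > μ = 2.7500, the bound 11/16 is < 1 and informative.)

P[X ≥ 4] ≤ 11/16 ≈ 0.6875.


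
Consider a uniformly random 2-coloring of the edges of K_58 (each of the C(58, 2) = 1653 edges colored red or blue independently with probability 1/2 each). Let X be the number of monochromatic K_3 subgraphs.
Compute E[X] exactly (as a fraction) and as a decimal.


Let X = Σ_S X_S over the C(58, 3) = 30856 subsets S of size 3, where X_S = 1 if the K_3 on S is monochromatic.
For a fixed S, the K_3 on S has C(3, 2) = 3 edges. P[all 3 edges red] = (1/2)^3, and likewise for blue, so P[monochromatic] = 2·(1/2)^3 = 2^{1 − 3} = 1/4.
By linearity of expectation: E[X] = C(58, 3) · 2^{1 − 3} = 30856 · 1/4 = 7714.
Numerically: E[X] ≈ 7714.00000.

E[X] = C(58,3)·2^(1−C(3,2)) = 7714 ≈ 7714.00000.


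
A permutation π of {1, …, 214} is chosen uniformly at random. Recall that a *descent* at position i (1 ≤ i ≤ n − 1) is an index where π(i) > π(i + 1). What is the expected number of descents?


Write X = Σ X_I over i = 1, …, 213, with X_I the indicator of one descent.
There are 213 indicators.
For each fixed i, the pair (π(i), π(i+1)) is a uniformly random ordered pair of distinct values from {1, …, 214}; by symmetry P[π(i) > π(i+1)] = 1/2.
By linearity: E[X] = 213 · (1/2) = (214 − 1) · (1/2) = 213/2 ≈ 106.500000.

E[X] = 213/2 = 106.500000.


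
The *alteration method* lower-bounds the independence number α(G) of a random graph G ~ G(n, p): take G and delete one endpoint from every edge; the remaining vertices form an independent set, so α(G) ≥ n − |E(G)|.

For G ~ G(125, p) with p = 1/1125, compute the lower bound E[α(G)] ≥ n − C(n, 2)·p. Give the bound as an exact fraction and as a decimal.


E[|E(G)|] = C(125, 2)·p = 7750 · (1/1125) = 62/9.
E[α(G)] ≥ n − E[|E(G)|] = 125 − 62/9 = 1063/9.
Numerically: ≈ 118.1111.
(This is only a lower bound; the true E[α(G)] may be larger.)

E[α(G)] ≥ 1063/9 ≈ 118.1111.


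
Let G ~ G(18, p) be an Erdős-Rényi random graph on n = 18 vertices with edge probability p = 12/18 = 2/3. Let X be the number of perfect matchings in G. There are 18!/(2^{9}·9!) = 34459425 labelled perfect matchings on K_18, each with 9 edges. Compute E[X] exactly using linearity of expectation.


K_18 has 18!/(2^{9}·9!) = 34459425 labelled perfect matchings.
For each such perfect matching H, let X_H = 1 if all 9 edges of H are present in G. Then P[X_H = 1] = p^{9} = (2/3)^{9} = 512/19683.
Summing the indicators: E[X] = Σ_H E[X_H] = 34459425 · p^{9} = 34459425 · 512/19683 = 217817600/243.
Numerically: E[X] ≈ 8.9637e+05.

E[X] = 34459425 · (2/3)^{9} = 217817600/243 ≈ 8.9637e+05.


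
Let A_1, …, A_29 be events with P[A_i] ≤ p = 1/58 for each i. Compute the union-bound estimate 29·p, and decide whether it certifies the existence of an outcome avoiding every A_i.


Union bound: P[∪_{i=1}^{29} A_i] ≤ Σ_i P[A_i] ≤ 29·p = 29·(1/58) = 1/2.
Numerically: 1/2 ≈ 0.5000000.
Is 1/2 < 1? YES.
Since P[∪ A_i] ≤ 1/2 < 1, the complement has P[∩ A_i^c] ≥ 1 − 1/2 = 1/2 > 0, so some outcome avoids every A_i.

29·p = 1/2 ≈ 0.5000000; existence CERTIFIED by the union bound.


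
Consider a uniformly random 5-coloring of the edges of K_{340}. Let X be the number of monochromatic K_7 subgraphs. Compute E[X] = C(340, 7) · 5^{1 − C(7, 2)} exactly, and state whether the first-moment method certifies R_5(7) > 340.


E[X] = C(340, 7) · 5^{1 − 21} = 97932136940560 · 5^{−20} = 97932136940560/95367431640625.
As a reduced fraction: E[X] = 19586427388112/19073486328125 ≈ 1.027.
Is E[X] < 1? NO.
Since E[X] ≥ 1, the first-moment bound is inconclusive at n = 340; it does NOT by itself certify R_5(7) > 340.

E[X] = 19586427388112/19073486328125 ≈ 1.027; E[X] ≥ 1; first-moment method inconclusive here.


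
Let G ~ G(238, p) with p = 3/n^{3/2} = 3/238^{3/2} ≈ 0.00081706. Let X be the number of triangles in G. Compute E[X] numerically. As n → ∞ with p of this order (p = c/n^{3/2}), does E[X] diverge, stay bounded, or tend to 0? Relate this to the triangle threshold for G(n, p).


Number of potential triangles: C(238, 3) = 2218636.
Each occurs with probability p³ ≈ (0.00081706)³ ≈ 5.4546571e-10.
By linearity: E[X] = C(238, 3)·p³ ≈ 2218636 · 5.4546571e-10 ≈ 0.00121.
Since α = 3/2 > 1, p = c/n^{3/2} = o(1/n) is below the triangle threshold p ~ 1/n. Asymptotically E[X] ~ (c³/6)·n^{3(1−α)} = (3³/6)·n^{-1.5} → 0, so by Markov's inequality G has no triangles w.h.p.

E[X] ≈ 0.00121; in regime p = Θ(1/n^{3/2}) E[X] tends to 0 (below the triangle threshold p ~ 1/n).


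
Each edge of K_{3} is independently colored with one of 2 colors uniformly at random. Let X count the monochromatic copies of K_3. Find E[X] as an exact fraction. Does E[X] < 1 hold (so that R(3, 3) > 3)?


E[X] = C(3, 3) · 2^{1 − 3} = 1 · 2^{−2} = 1/4.
As a reduced fraction: E[X] = 1/4 ≈ 0.25000.
Is E[X] < 1? YES.
Since E[X] < 1, there exists a 2-coloring of K_{3} with no monochromatic K_3; hence R(3, 3) > 3.

E[X] = 1/4 ≈ 0.25000; E[X] < 1, so R(3, 3) > 3.


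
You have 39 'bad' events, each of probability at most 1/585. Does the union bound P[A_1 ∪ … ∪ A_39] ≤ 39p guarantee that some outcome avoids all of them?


Union bound: P[∪_{i=1}^{39} A_i] ≤ Σ_i P[A_i] ≤ 39·p = 39·(1/585) = 1/15.
Numerically: 1/15 ≈ 0.0666667.
Is 1/15 < 1? YES.
Since P[∪ A_i] ≤ 1/15 < 1, the complement has P[∩ A_i^c] ≥ 1 − 1/15 = 14/15 > 0, so some outcome avoids every A_i.

39·p = 1/15 ≈ 0.0666667; existence CERTIFIED by the union bound.


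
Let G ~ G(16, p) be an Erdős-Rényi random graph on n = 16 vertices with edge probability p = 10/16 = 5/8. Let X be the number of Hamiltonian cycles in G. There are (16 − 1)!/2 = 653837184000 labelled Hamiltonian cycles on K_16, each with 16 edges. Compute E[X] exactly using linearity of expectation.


K_16 has (16 − 1)!/2 = 653837184000 labelled Hamiltonian cycles.
For each such Hamiltonian cycle H, let X_H = 1 if all 16 edges of H are present in G. Then P[X_H = 1] = p^{16} = (5/8)^{16} = 152587890625/281474976710656.
Summing the indicators: E[X] = Σ_H E[X_H] = 653837184000 · p^{16} = 653837184000 · 152587890625/281474976710656 = 97429332733154296875/274877906944.
Numerically: E[X] ≈ 3.54e+08.

E[X] = 653837184000 · (5/8)^{16} = 97429332733154296875/274877906944 ≈ 3.54e+08.


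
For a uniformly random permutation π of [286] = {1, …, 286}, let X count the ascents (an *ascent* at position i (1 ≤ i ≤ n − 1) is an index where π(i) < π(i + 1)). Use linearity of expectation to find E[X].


Write X = Σ X_I over i = 1, …, 285, with X_I the indicator of one ascent.
There are 285 indicators.
For each fixed i, the pair (π(i), π(i+1)) is a uniformly random ordered pair of distinct values from {1, …, 286}; by symmetry P[π(i) < π(i+1)] = 1/2.
By linearity: E[X] = 285 · (1/2) = (286 − 1) · (1/2) = 285/2 ≈ 142.500000.

E[X] = 285/2 = 142.500000.


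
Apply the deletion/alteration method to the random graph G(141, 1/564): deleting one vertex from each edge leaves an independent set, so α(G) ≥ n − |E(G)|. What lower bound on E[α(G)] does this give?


E[|E(G)|] = C(141, 2)·p = 9870 · (1/564) = 35/2.
E[α(G)] ≥ n − E[|E(G)|] = 141 − 35/2 = 247/2.
Numerically: ≈ 123.500000.
(This is only a lower bound; the true E[α(G)] may be larger.)

E[α(G)] ≥ 247/2 ≈ 123.500000.


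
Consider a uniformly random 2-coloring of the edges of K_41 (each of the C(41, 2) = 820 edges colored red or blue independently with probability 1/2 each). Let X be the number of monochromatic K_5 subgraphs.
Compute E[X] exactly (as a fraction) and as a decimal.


Let X = Σ_S X_S over the C(41, 5) = 749398 subsets S of size 5, where X_S = 1 if the K_5 on S is monochromatic.
For a fixed S, the K_5 on S has C(5, 2) = 10 edges. P[all 10 edges red] = (1/2)^10, and likewise for blue, so P[monochromatic] = 2·(1/2)^10 = 2^{1 − 10} = 1/512.
By linearity: E[X] = C(41, 5) · 2^{1 − 10} = 749398 · 1/512 = 374699/256.
Numerically: E[X] ≈ 1463.667969.

E[X] = C(41,5)·2^(1−C(5,2)) = 374699/256 ≈ 1463.667969.


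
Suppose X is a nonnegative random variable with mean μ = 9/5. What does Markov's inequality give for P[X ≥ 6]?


μ = E[X] = 9/5, a = 6.
Markov: P[X ≥ 6] ≤ μ/a = (9/5)/6 = 3/10.
Numerically: ≈ 0.3000.
(Since a = 6 > μ = 1.8000, the bound 3/10 is < 1 and informative.)

P[X ≥ 6] ≤ 3/10 ≈ 0.3000.


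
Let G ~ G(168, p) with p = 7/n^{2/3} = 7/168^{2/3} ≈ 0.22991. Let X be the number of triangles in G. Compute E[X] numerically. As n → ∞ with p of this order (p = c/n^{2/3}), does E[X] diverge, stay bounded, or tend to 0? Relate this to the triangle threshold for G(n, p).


Number of potential triangles: C(168, 3) = 776216.
Each occurs with probability p³ ≈ (0.22991)³ ≈ 1.2152778e-02.
By linearity: E[X] = C(168, 3)·p³ ≈ 776216 · 1.2152778e-02 ≈ 9433.18056.
Since α = 2/3 < 1, p = c/n^{2/3} ≫ 1/n is above the triangle threshold p ~ 1/n. Asymptotically E[X] ~ (c³/6)·n^{3(1−α)} = (7³/6)·n^{1} → ∞; triangles are abundant w.h.p.

E[X] ≈ 9433.18056; in regime p = Θ(1/n^{2/3}) E[X] diverges (above the triangle threshold p ~ 1/n).


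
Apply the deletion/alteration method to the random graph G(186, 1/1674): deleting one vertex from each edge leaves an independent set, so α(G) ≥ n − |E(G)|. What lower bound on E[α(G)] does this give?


E[|E(G)|] = C(186, 2)·p = 17205 · (1/1674) = 185/18.
E[α(G)] ≥ n − E[|E(G)|] = 186 − 185/18 = 3163/18.
Numerically: ≈ 175.722.
(This is only a lower bound; the true E[α(G)] may be larger.)

E[α(G)] ≥ 3163/18 ≈ 175.722.


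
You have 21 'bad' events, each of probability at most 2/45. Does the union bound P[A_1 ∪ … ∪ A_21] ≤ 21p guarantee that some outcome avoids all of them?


Union bound: P[∪_{i=1}^{21} A_i] ≤ Σ_i P[A_i] ≤ 21·p = 21·(2/45) = 14/15.
Numerically: 14/15 ≈ 0.93333.
Is 14/15 < 1? YES.
Since P[∪ A_i] ≤ 14/15 < 1, the complement has P[∩ A_i^c] ≥ 1 − 14/15 = 1/15 > 0, so some outcome avoids every A_i.

21·p = 14/15 ≈ 0.93333; existence CERTIFIED by the union bound.


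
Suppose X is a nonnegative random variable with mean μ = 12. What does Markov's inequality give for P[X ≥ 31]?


μ = E[X] = 12, a = 31.
Markov: P[X ≥ 31] ≤ μ/a = (12)/31 = 12/31.
Numerically: ≈ 0.387097.
(Since a = 31 > μ = 12.000000, the bound 12/31 is < 1 and informative.)

P[X ≥ 31] ≤ 12/31 ≈ 0.387097.


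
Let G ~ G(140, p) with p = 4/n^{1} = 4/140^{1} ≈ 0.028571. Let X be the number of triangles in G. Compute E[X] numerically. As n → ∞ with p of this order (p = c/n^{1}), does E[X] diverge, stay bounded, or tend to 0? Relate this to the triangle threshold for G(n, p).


Number of potential triangles: C(140, 3) = 447580.
Each occurs with probability p³ ≈ (0.028571)³ ≈ 2.3323615e-05.
By linearity: E[X] = C(140, 3)·p³ ≈ 447580 · 2.3323615e-05 ≈ 10.43918.
Here α = 1, so p = 4/n is exactly at the triangle threshold p ~ 1/n. Asymptotically E[X] → c³/6 = 4³/6 = 32/3 ≈ 10.66667, a bounded constant. In this regime the triangle count is asymptotically Poisson(c³/6).

E[X] ≈ 10.43918; in regime p = Θ(1/n^{1}) E[X] stays bounded (at the triangle threshold p ~ 1/n).


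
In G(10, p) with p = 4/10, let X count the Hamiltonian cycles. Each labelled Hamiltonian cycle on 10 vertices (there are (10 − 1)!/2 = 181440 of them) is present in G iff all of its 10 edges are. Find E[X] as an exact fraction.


K_10 has (10 − 1)!/2 = 181440 labelled Hamiltonian cycles.
For each such Hamiltonian cycle H, let X_H = 1 if all 10 edges of H are present in G. Then P[X_H = 1] = p^{10} = (2/5)^{10} = 1024/9765625.
By linearity: E[X] = Σ_H E[X_H] = 181440 · p^{10} = 181440 · 1024/9765625 = 37158912/1953125.
Numerically: E[X] ≈ 19.03.

E[X] = 181440 · (2/5)^{10} = 37158912/1953125 ≈ 19.03.


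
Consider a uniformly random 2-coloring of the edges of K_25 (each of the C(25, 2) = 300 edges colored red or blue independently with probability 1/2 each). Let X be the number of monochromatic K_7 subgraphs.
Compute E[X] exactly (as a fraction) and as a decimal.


Let X = Σ_S X_S over the C(25, 7) = 480700 subsets S of size 7, where X_S = 1 if the K_7 on S is monochromatic.
For a fixed S, the K_7 on S has C(7, 2) = 21 edges. P[all 21 edges red] = (1/2)^21, and likewise for blue, so P[monochromatic] = 2·(1/2)^21 = 2^{1 − 21} = 1/1048576.
By linearity: E[X] = C(25, 7) · 2^{1 − 21} = 480700 · 1/1048576 = 120175/262144.
Numerically: E[X] ≈ 0.4584.

E[X] = C(25,7)·2^(1−C(7,2)) = 120175/262144 ≈ 0.4584.


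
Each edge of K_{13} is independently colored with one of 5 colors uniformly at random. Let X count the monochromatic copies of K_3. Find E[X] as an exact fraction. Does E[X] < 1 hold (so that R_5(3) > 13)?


E[X] = C(13, 3) · 5^{1 − 3} = 286 · 5^{−2} = 286/25.
As a reduced fraction: E[X] = 286/25 ≈ 11.44000.
Is E[X] < 1? NO.
Since E[X] ≥ 1, the first-moment bound is inconclusive at n = 13; it does NOT by itself certify R_5(3) > 13.

E[X] = 286/25 ≈ 11.44000; E[X] ≥ 1; first-moment method inconclusive here.


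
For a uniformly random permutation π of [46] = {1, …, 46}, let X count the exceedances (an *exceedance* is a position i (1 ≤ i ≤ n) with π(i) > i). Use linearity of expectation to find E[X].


Write X = Σ_{i=1}^{46} X_i, where X_i = 1_{π(i) > i}.
For each fixed i, π(i) is uniform over {1, …, 46} (marginal of a uniform permutation), so P[π(i) > i] = (n − i)/n. Summing: Σ_{i=1}^{46} (n − i)/n = (0 + 1 + … + 45)/46 = 46(46 − 1)/(2·46) = (46 − 1)/2.
Hence E[X] = Σ_{i=1}^{46} (46 − i)/46 = 45/2 ≈ 22.5000.

E[X] = 45/2 = 22.5000.


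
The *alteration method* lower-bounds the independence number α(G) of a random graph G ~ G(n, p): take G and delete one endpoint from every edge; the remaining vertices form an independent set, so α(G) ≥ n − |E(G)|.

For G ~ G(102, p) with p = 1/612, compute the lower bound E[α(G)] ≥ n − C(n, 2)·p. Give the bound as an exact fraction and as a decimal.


E[|E(G)|] = C(102, 2)·p = 5151 · (1/612) = 101/12.
E[α(G)] ≥ n − E[|E(G)|] = 102 − 101/12 = 1123/12.
Numerically: ≈ 93.583.
(This is only a lower bound; the true E[α(G)] may be larger.)

E[α(G)] ≥ 1123/12 ≈ 93.583.


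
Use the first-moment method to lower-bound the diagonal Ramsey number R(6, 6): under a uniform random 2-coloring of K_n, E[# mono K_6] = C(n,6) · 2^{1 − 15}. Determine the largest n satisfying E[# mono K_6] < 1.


We need C(n, 6) · 2^{1 − 15} < 1, i.e. C(n, 6) < 2^{15 − 1} = 16384.
Check values of n near the boundary:
  n = 14: C(14, 6) = 3003; 3003 < 16384? YES
  n = 15: C(15, 6) = 5005; 5005 < 16384? YES
  n = 16: C(16, 6) = 8008; 8008 < 16384? YES
  n = 17: C(17, 6) = 12376; 12376 < 16384? YES
  n = 18: C(18, 6) = 18564; 18564 < 16384? NO
  n = 19: C(19, 6) = 27132; 27132 < 16384? NO
The largest n with C(n, 6) < 16384 is n = 17 (where E[X] = 1547/2048 ≈ 0.7554). Hence R(6, 6) > 17, i.e. R(6, 6) ≥ 18.

Largest n = 17; hence R(6, 6) > 17.


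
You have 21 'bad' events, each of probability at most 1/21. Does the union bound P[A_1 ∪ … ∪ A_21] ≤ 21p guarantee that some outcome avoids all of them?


Union bound: P[∪_{i=1}^{21} A_i] ≤ Σ_i P[A_i] ≤ 21·p = 21·(1/21) = 1.
Numerically: 1 ≈ 1.0000.
Is 1 < 1? NO.
Since the bound 1 is ≥ 1, the union bound is uninformative here; it does NOT by itself certify existence.

21·p = 1 ≈ 1.0000; existence NOT certified by the union bound.


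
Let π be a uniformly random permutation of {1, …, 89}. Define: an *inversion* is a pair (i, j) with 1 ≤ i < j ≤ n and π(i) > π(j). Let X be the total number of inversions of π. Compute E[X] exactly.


Write X = Σ X_I over the C(89, 2) = 3916 pairs i < j, with X_I the indicator of one inversion.
There are 3916 indicators.
For each fixed pair i < j, the values π(i) and π(j) are two distinct elements of {1, …, 89} in uniformly random order; by symmetry P[π(i) > π(j)] = 1/2.
By linearity: E[X] = 3916 · (1/2) = C(89, 2) · (1/2) = 3916/2 = 1958 ≈ 1958.0000.

E[X] = 1958 = 1958.0000.


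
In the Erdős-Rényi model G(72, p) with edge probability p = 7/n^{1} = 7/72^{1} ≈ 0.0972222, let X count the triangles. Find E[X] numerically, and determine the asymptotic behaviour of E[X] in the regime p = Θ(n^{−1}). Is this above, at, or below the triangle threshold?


Number of potential triangles: C(72, 3) = 59640.
Each occurs with probability p³ ≈ (0.0972222)³ ≈ 9.18960048e-04.
By linearity: E[X] = C(72, 3)·p³ ≈ 59640 · 9.18960048e-04 ≈ 54.806777.
Here α = 1, so p = 7/n is exactly at the triangle threshold p ~ 1/n. Asymptotically E[X] → c³/6 = 7³/6 = 343/6 ≈ 57.166667, a bounded constant. In this regime the triangle count is asymptotically Poisson(c³/6).

E[X] ≈ 54.806777; in regime p = Θ(1/n^{1}) E[X] stays bounded (at the triangle threshold p ~ 1/n).


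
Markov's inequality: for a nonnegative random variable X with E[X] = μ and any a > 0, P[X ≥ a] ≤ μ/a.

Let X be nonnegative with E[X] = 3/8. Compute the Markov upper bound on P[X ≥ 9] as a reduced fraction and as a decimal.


μ = E[X] = 3/8, a = 9.
Markov: P[X ≥ 9] ≤ μ/a = (3/8)/9 = 1/24.
Numerically: ≈ 0.042.
(Since a = 9 > μ = 0.375, the bound 1/24 is < 1 and informative.)

P[X ≥ 9] ≤ 1/24 ≈ 0.042.


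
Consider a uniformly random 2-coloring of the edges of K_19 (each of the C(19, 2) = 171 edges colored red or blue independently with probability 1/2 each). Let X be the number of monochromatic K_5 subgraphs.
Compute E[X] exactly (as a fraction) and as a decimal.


Let X = Σ_S X_S over the C(19, 5) = 11628 subsets S of size 5, where X_S = 1 if the K_5 on S is monochromatic.
For a fixed S, the K_5 on S has C(5, 2) = 10 edges. P[all 10 edges red] = (1/2)^10, and likewise for blue, so P[monochromatic] = 2·(1/2)^10 = 2^{1 − 10} = 1/512.
By linearity of expectation: E[X] = C(19, 5) · 2^{1 − 10} = 11628 · 1/512 = 2907/128.
Numerically: E[X] ≈ 22.7109.

E[X] = C(19,5)·2^(1−C(5,2)) = 2907/128 ≈ 22.7109.


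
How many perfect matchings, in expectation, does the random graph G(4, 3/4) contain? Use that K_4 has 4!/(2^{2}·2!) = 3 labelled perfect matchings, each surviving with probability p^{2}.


K_4 has 4!/(2^{2}·2!) = 3 labelled perfect matchings.
For each such perfect matching H, let X_H = 1 if all 2 edges of H are present in G. Then P[X_H = 1] = p^{2} = (3/4)^{2} = 9/16.
Summing the indicators: E[X] = Σ_H E[X_H] = 3 · p^{2} = 3 · 9/16 = 27/16.
Numerically: E[X] ≈ 1.6875.

E[X] = 3 · (3/4)^{2} = 27/16 ≈ 1.6875.


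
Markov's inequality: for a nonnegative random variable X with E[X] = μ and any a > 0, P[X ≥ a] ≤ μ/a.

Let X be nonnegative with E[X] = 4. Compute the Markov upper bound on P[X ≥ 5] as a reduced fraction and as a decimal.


μ = E[X] = 4, a = 5.
Markov: P[X ≥ 5] ≤ μ/a = (4)/5 = 4/5.
Numerically: ≈ 0.800.
(Since a = 5 > μ = 4.000, the bound 4/5 is < 1 and informative.)

P[X ≥ 5] ≤ 4/5 ≈ 0.800.


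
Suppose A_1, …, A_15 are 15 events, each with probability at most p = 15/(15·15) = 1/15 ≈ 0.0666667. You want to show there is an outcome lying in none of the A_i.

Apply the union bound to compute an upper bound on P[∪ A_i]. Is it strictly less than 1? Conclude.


Union bound: P[∪_{i=1}^{15} A_i] ≤ Σ_i P[A_i] ≤ 15·p = 15·(1/15) = 1.
Numerically: 1 ≈ 1.0000000.
Is 1 < 1? NO.
Since the bound 1 is ≥ 1, the union bound is uninformative here; it does NOT by itself certify existence.

15·p = 1 ≈ 1.0000000; existence NOT certified by the union bound.


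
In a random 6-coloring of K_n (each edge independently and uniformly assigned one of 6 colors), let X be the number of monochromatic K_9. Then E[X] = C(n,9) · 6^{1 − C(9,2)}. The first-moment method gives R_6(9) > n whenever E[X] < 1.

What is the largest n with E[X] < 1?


We need C(n, 9) · 6^{1 − 36} < 1, i.e. C(n, 9) < 6^{36 − 1} = 1719070799748422591028658176.
Check values of n near the boundary:
  n = 4407: C(4407, 9) = 1713856532599459170657070050; 1713856532599459170657070050 < 1719070799748422591028658176? YES
  n = 4408: C(4408, 9) = 1717362945146264156457459600; 1717362945146264156457459600 < 1719070799748422591028658176? YES
  n = 4409: C(4409, 9) = 1720875732988608787686577131; 1720875732988608787686577131 < 1719070799748422591028658176? NO
  n = 4410: C(4410, 9) = 1724394906266704102180823710; 1724394906266704102180823710 < 1719070799748422591028658176? NO
The largest n with C(n, 9) < 1719070799748422591028658176 is n = 4408 (where E[X] = 35778394690547169926197075/35813974994758803979763712 ≈ 0.999). Hence R_6(9) > 4408, i.e. R_6(9) ≥ 4409.

Largest n = 4408; hence R_6(9) > 4408.


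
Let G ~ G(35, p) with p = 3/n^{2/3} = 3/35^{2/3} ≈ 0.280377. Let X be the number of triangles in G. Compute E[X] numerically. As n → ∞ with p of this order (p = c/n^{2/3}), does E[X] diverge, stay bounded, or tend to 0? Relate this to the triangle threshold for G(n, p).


Number of potential triangles: C(35, 3) = 6545.
Each occurs with probability p³ ≈ (0.280377)³ ≈ 2.20408163e-02.
By linearity: E[X] = C(35, 3)·p³ ≈ 6545 · 2.20408163e-02 ≈ 144.257143.
Since α = 2/3 < 1, p = c/n^{2/3} ≫ 1/n is above the triangle threshold p ~ 1/n. Asymptotically E[X] ~ (c³/6)·n^{3(1−α)} = (3³/6)·n^{1} → ∞; triangles are abundant w.h.p.

E[X] ≈ 144.257143; in regime p = Θ(1/n^{2/3}) E[X] diverges (above the triangle threshold p ~ 1/n).


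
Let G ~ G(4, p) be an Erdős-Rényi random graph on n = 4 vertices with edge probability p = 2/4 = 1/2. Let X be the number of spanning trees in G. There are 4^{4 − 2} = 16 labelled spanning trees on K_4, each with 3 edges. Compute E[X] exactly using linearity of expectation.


K_4 has 4^{4 − 2} = 16 labelled spanning trees.
For each such spanning tree H, let X_H = 1 if all 3 edges of H are present in G. Then P[X_H = 1] = p^{3} = (1/2)^{3} = 1/8.
By linearity: E[X] = Σ_H E[X_H] = 16 · p^{3} = 16 · 1/8 = 2.
Numerically: E[X] ≈ 2.

E[X] = 16 · (1/2)^{3} = 2 ≈ 2.


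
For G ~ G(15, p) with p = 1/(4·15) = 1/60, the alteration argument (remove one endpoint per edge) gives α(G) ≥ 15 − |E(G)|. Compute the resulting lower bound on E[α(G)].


E[|E(G)|] = C(15, 2)·p = 105 · (1/60) = 7/4.
E[α(G)] ≥ n − E[|E(G)|] = 15 − 7/4 = 53/4.
Numerically: ≈ 13.2500.
(This is only a lower bound; the true E[α(G)] may be larger.)

E[α(G)] ≥ 53/4 ≈ 13.2500.


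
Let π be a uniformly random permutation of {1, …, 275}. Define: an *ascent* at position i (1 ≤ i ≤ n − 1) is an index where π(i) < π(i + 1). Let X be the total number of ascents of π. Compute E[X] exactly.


Write X = Σ X_I over i = 1, …, 274, with X_I the indicator of one ascent.
There are 274 indicators.
For each fixed i, the pair (π(i), π(i+1)) is a uniformly random ordered pair of distinct values from {1, …, 275}; by symmetry P[π(i) < π(i+1)] = 1/2.
By linearity: E[X] = 274 · (1/2) = (275 − 1) · (1/2) = 137 ≈ 137.000.

E[X] = 137 = 137.000.


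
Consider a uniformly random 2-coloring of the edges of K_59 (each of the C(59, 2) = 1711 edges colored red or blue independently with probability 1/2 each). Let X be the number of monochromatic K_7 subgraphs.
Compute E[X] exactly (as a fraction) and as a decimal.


Let X = Σ_S X_S over the C(59, 7) = 341149446 subsets S of size 7, where X_S = 1 if the K_7 on S is monochromatic.
For a fixed S, the K_7 on S has C(7, 2) = 21 edges. P[all 21 edges red] = (1/2)^21, and likewise for blue, so P[monochromatic] = 2·(1/2)^21 = 2^{1 − 21} = 1/1048576.
Summing: E[X] = C(59, 7) · 2^{1 − 21} = 341149446 · 1/1048576 = 170574723/524288.
Numerically: E[X] ≈ 325.345465.

E[X] = C(59,7)·2^(1−C(7,2)) = 170574723/524288 ≈ 325.345465.


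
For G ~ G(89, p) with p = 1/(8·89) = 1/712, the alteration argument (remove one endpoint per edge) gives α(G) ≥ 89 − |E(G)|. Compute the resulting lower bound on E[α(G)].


E[|E(G)|] = C(89, 2)·p = 3916 · (1/712) = 11/2.
E[α(G)] ≥ n − E[|E(G)|] = 89 − 11/2 = 167/2.
Numerically: ≈ 83.500.
(This is only a lower bound; the true E[α(G)] may be larger.)

E[α(G)] ≥ 167/2 ≈ 83.500.


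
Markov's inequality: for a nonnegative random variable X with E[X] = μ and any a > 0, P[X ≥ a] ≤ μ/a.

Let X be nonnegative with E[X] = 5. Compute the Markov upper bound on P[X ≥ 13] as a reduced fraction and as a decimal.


μ = E[X] = 5, a = 13.
Markov: P[X ≥ 13] ≤ μ/a = (5)/13 = 5/13.
Numerically: ≈ 0.384615.
(Since a = 13 > μ = 5.000000, the bound 5/13 is < 1 and informative.)

P[X ≥ 13] ≤ 5/13 ≈ 0.384615.


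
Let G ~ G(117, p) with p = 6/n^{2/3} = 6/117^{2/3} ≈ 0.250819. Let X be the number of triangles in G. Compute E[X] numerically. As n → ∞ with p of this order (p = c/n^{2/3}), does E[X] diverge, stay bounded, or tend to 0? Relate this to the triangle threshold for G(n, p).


Number of potential triangles: C(117, 3) = 260130.
Each occurs with probability p³ ≈ (0.250819)³ ≈ 1.57790927e-02.
By linearity: E[X] = C(117, 3)·p³ ≈ 260130 · 1.57790927e-02 ≈ 4104.615385.
Since α = 2/3 < 1, p = c/n^{2/3} ≫ 1/n is above the triangle threshold p ~ 1/n. Asymptotically E[X] ~ (c³/6)·n^{3(1−α)} = (6³/6)·n^{1} → ∞; triangles are abundant w.h.p.

E[X] ≈ 4104.615385; in regime p = Θ(1/n^{2/3}) E[X] diverges (above the triangle threshold p ~ 1/n).


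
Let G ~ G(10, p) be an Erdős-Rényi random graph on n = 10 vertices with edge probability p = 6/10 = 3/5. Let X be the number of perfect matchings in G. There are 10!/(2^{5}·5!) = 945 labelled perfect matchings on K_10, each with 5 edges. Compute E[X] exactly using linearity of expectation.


K_10 has 10!/(2^{5}·5!) = 945 labelled perfect matchings.
For each such perfect matching H, let X_H = 1 if all 5 edges of H are present in G. Then P[X_H = 1] = p^{5} = (3/5)^{5} = 243/3125.
Summing the indicators: E[X] = Σ_H E[X_H] = 945 · p^{5} = 945 · 243/3125 = 45927/625.
Numerically: E[X] ≈ 73.4832.

E[X] = 945 · (3/5)^{5} = 45927/625 ≈ 73.4832.


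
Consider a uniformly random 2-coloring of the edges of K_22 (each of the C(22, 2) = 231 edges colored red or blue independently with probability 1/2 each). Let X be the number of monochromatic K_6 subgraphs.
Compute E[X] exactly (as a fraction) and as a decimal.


Let X = Σ_S X_S over the C(22, 6) = 74613 subsets S of size 6, where X_S = 1 if the K_6 on S is monochromatic.
For a fixed S, the K_6 on S has C(6, 2) = 15 edges. P[all 15 edges red] = (1/2)^15, and likewise for blue, so P[monochromatic] = 2·(1/2)^15 = 2^{1 − 15} = 1/16384.
Summing: E[X] = C(22, 6) · 2^{1 − 15} = 74613 · 1/16384 = 74613/16384.
Numerically: E[X] ≈ 4.5540.

E[X] = C(22,6)·2^(1−C(6,2)) = 74613/16384 ≈ 4.5540.


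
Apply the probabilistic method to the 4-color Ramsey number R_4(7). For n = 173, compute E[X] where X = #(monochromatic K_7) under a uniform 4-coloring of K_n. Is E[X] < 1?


E[X] = C(173, 7) · 4^{1 − 21} = 813769676772 · 4^{−20} = 813769676772/1099511627776.
As a reduced fraction: E[X] = 203442419193/274877906944 ≈ 0.740119.
Is E[X] < 1? YES.
Since E[X] < 1, there exists a 4-coloring of K_{173} with no monochromatic K_7; hence R_4(7) > 173.

E[X] = 203442419193/274877906944 ≈ 0.740119; E[X] < 1, so R_4(7) > 173.


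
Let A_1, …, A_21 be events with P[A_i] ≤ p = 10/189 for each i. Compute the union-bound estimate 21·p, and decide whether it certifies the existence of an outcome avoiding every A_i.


Union bound: P[∪_{i=1}^{21} A_i] ≤ Σ_i P[A_i] ≤ 21·p = 21·(10/189) = 10/9.
Numerically: 10/9 ≈ 1.111.
Is 10/9 < 1? NO.
Since the bound 10/9 is ≥ 1, the union bound is uninformative here; it does NOT by itself certify existence.

21·p = 10/9 ≈ 1.111; existence NOT certified by the union bound.


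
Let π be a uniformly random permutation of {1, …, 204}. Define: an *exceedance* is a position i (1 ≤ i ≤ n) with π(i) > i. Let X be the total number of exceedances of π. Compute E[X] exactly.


Write X = Σ_{i=1}^{204} X_i, where X_i = 1_{π(i) > i}.
For each fixed i, π(i) is uniform over {1, …, 204} (marginal of a uniform permutation), so P[π(i) > i] = (n − i)/n. Summing: Σ_{i=1}^{204} (n − i)/n = (0 + 1 + … + 203)/204 = 204(204 − 1)/(2·204) = (204 − 1)/2.
Hence E[X] = Σ_{i=1}^{204} (204 − i)/204 = 203/2 ≈ 101.50000.

E[X] = 203/2 = 101.50000.


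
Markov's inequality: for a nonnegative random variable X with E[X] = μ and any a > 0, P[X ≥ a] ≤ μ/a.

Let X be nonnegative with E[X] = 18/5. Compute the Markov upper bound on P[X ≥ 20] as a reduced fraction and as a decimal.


μ = E[X] = 18/5, a = 20.
Markov: P[X ≥ 20] ≤ μ/a = (18/5)/20 = 9/50.
Numerically: ≈ 0.180000.
(Since a = 20 > μ = 3.600000, the bound 9/50 is < 1 and informative.)

P[X ≥ 20] ≤ 9/50 ≈ 0.180000.


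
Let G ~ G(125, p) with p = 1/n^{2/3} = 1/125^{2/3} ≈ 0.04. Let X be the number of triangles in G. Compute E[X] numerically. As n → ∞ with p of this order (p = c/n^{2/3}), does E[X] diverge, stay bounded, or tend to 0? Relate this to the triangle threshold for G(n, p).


Number of potential triangles: C(125, 3) = 317750.
Each occurs with probability p³ ≈ (0.04)³ ≈ 6.40000e-05.
By linearity: E[X] = C(125, 3)·p³ ≈ 317750 · 6.40000e-05 ≈ 20.336.
Since α = 2/3 < 1, p = c/n^{2/3} ≫ 1/n is above the triangle threshold p ~ 1/n. Asymptotically E[X] ~ (c³/6)·n^{3(1−α)} = (1³/6)·n^{1} → ∞; triangles are abundant w.h.p.

E[X] ≈ 20.336; in regime p = Θ(1/n^{2/3}) E[X] diverges (above the triangle threshold p ~ 1/n).


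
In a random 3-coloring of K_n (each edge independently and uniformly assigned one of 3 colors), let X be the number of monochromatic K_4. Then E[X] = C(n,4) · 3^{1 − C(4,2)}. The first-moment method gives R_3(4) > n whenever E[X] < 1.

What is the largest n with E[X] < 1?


We need C(n, 4) · 3^{1 − 6} < 1, i.e. C(n, 4) < 3^{6 − 1} = 243.
Check values of n near the boundary:
  n = 7: C(7, 4) = 35; 35 < 243? YES
  n = 8: C(8, 4) = 70; 70 < 243? YES
  n = 9: C(9, 4) = 126; 126 < 243? YES
  n = 10: C(10, 4) = 210; 210 < 243? YES
  n = 11: C(11, 4) = 330; 330 < 243? NO
  n = 12: C(12, 4) = 495; 495 < 243? NO
The largest n with C(n, 4) < 243 is n = 10 (where E[X] = 70/81 ≈ 0.8641975). Hence R_3(4) > 10, i.e. R_3(4) ≥ 11.

Largest n = 10; hence R_3(4) > 10.


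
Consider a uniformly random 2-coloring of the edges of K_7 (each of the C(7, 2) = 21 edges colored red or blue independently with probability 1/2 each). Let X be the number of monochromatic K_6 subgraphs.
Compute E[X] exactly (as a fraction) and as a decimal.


Let X = Σ_S X_S over the C(7, 6) = 7 subsets S of size 6, where X_S = 1 if the K_6 on S is monochromatic.
For a fixed S, the K_6 on S has C(6, 2) = 15 edges. P[all 15 edges red] = (1/2)^15, and likewise for blue, so P[monochromatic] = 2·(1/2)^15 = 2^{1 − 15} = 1/16384.
By linearity of expectation: E[X] = C(7, 6) · 2^{1 − 15} = 7 · 1/16384 = 7/16384.
Numerically: E[X] ≈ 0.0004.

E[X] = C(7,6)·2^(1−C(6,2)) = 7/16384 ≈ 0.0004.


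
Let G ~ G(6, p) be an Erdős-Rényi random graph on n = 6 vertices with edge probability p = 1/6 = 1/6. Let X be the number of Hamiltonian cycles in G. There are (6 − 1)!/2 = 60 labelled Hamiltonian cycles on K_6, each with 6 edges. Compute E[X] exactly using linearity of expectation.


K_6 has (6 − 1)!/2 = 60 labelled Hamiltonian cycles.
For each such Hamiltonian cycle H, let X_H = 1 if all 6 edges of H are present in G. Then P[X_H = 1] = p^{6} = (1/6)^{6} = 1/46656.
By linearity of expectation: E[X] = Σ_H E[X_H] = 60 · p^{6} = 60 · 1/46656 = 5/3888.
Numerically: E[X] ≈ 0.001286.

E[X] = 60 · (1/6)^{6} = 5/3888 ≈ 0.001286.


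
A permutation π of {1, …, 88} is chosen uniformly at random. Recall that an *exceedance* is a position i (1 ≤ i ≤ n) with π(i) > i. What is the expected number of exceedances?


Write X = Σ_{i=1}^{88} X_i, where X_i = 1_{π(i) > i}.
For each fixed i, π(i) is uniform over {1, …, 88} (marginal of a uniform permutation), so P[π(i) > i] = (n − i)/n. Summing: Σ_{i=1}^{88} (n − i)/n = (0 + 1 + … + 87)/88 = 88(88 − 1)/(2·88) = (88 − 1)/2.
Hence E[X] = Σ_{i=1}^{88} (88 − i)/88 = 87/2 ≈ 43.500000.

E[X] = 87/2 = 43.500000.


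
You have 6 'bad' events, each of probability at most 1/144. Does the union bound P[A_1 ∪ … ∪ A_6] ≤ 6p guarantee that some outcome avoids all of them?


Union bound: P[∪_{i=1}^{6} A_i] ≤ Σ_i P[A_i] ≤ 6·p = 6·(1/144) = 1/24.
Numerically: 1/24 ≈ 0.042.
Is 1/24 < 1? YES.
Since P[∪ A_i] ≤ 1/24 < 1, the complement has P[∩ A_i^c] ≥ 1 − 1/24 = 23/24 > 0, so some outcome avoids every A_i.

6·p = 1/24 ≈ 0.042; existence CERTIFIED by the union bound.


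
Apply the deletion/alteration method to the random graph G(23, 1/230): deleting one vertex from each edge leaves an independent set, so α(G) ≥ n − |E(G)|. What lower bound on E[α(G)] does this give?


E[|E(G)|] = C(23, 2)·p = 253 · (1/230) = 11/10.
E[α(G)] ≥ n − E[|E(G)|] = 23 − 11/10 = 219/10.
Numerically: ≈ 21.900.
(This is only a lower bound; the true E[α(G)] may be larger.)

E[α(G)] ≥ 219/10 ≈ 21.900.


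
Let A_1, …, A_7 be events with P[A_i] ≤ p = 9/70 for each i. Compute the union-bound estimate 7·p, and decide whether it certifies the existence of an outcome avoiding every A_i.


Union bound: P[∪_{i=1}^{7} A_i] ≤ Σ_i P[A_i] ≤ 7·p = 7·(9/70) = 9/10.
Numerically: 9/10 ≈ 0.900.
Is 9/10 < 1? YES.
Since P[∪ A_i] ≤ 9/10 < 1, the complement has P[∩ A_i^c] ≥ 1 − 9/10 = 1/10 > 0, so some outcome avoids every A_i.

7·p = 9/10 ≈ 0.900; existence CERTIFIED by the union bound.


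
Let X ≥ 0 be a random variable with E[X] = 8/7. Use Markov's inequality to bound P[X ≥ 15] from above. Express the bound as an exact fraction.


μ = E[X] = 8/7, a = 15.
Markov: P[X ≥ 15] ≤ μ/a = (8/7)/15 = 8/105.
Numerically: ≈ 0.076190.
(Since a = 15 > μ = 1.142857, the bound 8/105 is < 1 and informative.)

P[X ≥ 15] ≤ 8/105 ≈ 0.076190.


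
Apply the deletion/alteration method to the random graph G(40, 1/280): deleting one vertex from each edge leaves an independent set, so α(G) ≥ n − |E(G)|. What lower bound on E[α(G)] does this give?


E[|E(G)|] = C(40, 2)·p = 780 · (1/280) = 39/14.
E[α(G)] ≥ n − E[|E(G)|] = 40 − 39/14 = 521/14.
Numerically: ≈ 37.21429.
(This is only a lower bound; the true E[α(G)] may be larger.)

E[α(G)] ≥ 521/14 ≈ 37.21429.


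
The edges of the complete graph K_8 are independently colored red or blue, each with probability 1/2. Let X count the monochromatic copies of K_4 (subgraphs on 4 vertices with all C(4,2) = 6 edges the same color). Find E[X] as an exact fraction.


Let X = Σ_S X_S over the C(8, 4) = 70 subsets S of size 4, where X_S = 1 if the K_4 on S is monochromatic.
For a fixed S, the K_4 on S has C(4, 2) = 6 edges. P[all 6 edges red] = (1/2)^6, and likewise for blue, so P[monochromatic] = 2·(1/2)^6 = 2^{1 − 6} = 1/32.
By linearity: E[X] = C(8, 4) · 2^{1 − 6} = 70 · 1/32 = 35/16.
Numerically: E[X] ≈ 2.18750.

E[X] = C(8,4)·2^(1−C(4,2)) = 35/16 ≈ 2.18750.


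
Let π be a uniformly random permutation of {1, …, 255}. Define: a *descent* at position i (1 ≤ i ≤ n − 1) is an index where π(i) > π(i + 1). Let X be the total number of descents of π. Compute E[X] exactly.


Write X = Σ X_I over i = 1, …, 254, with X_I the indicator of one descent.
There are 254 indicators.
For each fixed i, the pair (π(i), π(i+1)) is a uniformly random ordered pair of distinct values from {1, …, 255}; by symmetry P[π(i) > π(i+1)] = 1/2.
By linearity: E[X] = 254 · (1/2) = (255 − 1) · (1/2) = 127 ≈ 127.00000.

E[X] = 127 = 127.00000.


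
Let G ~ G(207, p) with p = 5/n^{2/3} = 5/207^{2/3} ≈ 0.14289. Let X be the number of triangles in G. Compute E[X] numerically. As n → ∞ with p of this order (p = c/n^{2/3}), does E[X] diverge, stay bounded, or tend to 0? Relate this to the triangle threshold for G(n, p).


Number of potential triangles: C(207, 3) = 1456935.
Each occurs with probability p³ ≈ (0.14289)³ ≈ 2.9172209e-03.
By linearity: E[X] = C(207, 3)·p³ ≈ 1456935 · 2.9172209e-03 ≈ 4250.20129.
Since α = 2/3 < 1, p = c/n^{2/3} ≫ 1/n is above the triangle threshold p ~ 1/n. Asymptotically E[X] ~ (c³/6)·n^{3(1−α)} = (5³/6)·n^{1} → ∞; triangles are abundant w.h.p.

E[X] ≈ 4250.20129; in regime p = Θ(1/n^{2/3}) E[X] diverges (above the triangle threshold p ~ 1/n).


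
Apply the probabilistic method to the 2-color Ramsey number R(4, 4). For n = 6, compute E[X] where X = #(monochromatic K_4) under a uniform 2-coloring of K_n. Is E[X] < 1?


E[X] = C(6, 4) · 2^{1 − 6} = 15 · 2^{−5} = 15/32.
As a reduced fraction: E[X] = 15/32 ≈ 0.4687500.
Is E[X] < 1? YES.
Since E[X] < 1, there exists a 2-coloring of K_{6} with no monochromatic K_4; hence R(4, 4) > 6.

E[X] = 15/32 ≈ 0.4687500; E[X] < 1, so R(4, 4) > 6.


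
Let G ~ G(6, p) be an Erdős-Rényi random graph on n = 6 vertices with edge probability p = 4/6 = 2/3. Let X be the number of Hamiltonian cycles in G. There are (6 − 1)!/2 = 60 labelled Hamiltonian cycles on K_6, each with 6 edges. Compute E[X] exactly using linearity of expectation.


K_6 has (6 − 1)!/2 = 60 labelled Hamiltonian cycles.
For each such Hamiltonian cycle H, let X_H = 1 if all 6 edges of H are present in G. Then P[X_H = 1] = p^{6} = (2/3)^{6} = 64/729.
Summing the indicators: E[X] = Σ_H E[X_H] = 60 · p^{6} = 60 · 64/729 = 1280/243.
Numerically: E[X] ≈ 5.27.

E[X] = 60 · (2/3)^{6} = 1280/243 ≈ 5.27.


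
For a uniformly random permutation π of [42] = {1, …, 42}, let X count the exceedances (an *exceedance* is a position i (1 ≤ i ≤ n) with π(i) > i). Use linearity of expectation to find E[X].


Write X = Σ_{i=1}^{42} X_i, where X_i = 1_{π(i) > i}.
For each fixed i, π(i) is uniform over {1, …, 42} (marginal of a uniform permutation), so P[π(i) > i] = (n − i)/n. Summing: Σ_{i=1}^{42} (n − i)/n = (0 + 1 + … + 41)/42 = 42(42 − 1)/(2·42) = (42 − 1)/2.
Hence E[X] = Σ_{i=1}^{42} (42 − i)/42 = 41/2 ≈ 20.500.

E[X] = 41/2 = 20.500.


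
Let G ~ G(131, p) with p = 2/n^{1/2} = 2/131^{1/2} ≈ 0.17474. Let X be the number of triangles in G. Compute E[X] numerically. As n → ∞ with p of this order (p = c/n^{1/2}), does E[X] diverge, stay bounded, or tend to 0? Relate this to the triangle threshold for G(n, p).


Number of potential triangles: C(131, 3) = 366145.
Each occurs with probability p³ ≈ (0.17474)³ ≈ 5.3355973e-03.
By linearity: E[X] = C(131, 3)·p³ ≈ 366145 · 5.3355973e-03 ≈ 1953.60227.
Since α = 1/2 < 1, p = c/n^{1/2} ≫ 1/n is above the triangle threshold p ~ 1/n. Asymptotically E[X] ~ (c³/6)·n^{3(1−α)} = (2³/6)·n^{1.5} → ∞; triangles are abundant w.h.p.

E[X] ≈ 1953.60227; in regime p = Θ(1/n^{1/2}) E[X] diverges (above the triangle threshold p ~ 1/n).


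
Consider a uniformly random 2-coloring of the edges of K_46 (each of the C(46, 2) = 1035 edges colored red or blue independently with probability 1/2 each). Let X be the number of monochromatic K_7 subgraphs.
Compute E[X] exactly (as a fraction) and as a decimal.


Let X = Σ_S X_S over the C(46, 7) = 53524680 subsets S of size 7, where X_S = 1 if the K_7 on S is monochromatic.
For a fixed S, the K_7 on S has C(7, 2) = 21 edges. P[all 21 edges red] = (1/2)^21, and likewise for blue, so P[monochromatic] = 2·(1/2)^21 = 2^{1 − 21} = 1/1048576.
By linearity of expectation: E[X] = C(46, 7) · 2^{1 − 21} = 53524680 · 1/1048576 = 6690585/131072.
Numerically: E[X] ≈ 51.045113.

E[X] = C(46,7)·2^(1−C(7,2)) = 6690585/131072 ≈ 51.045113.
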